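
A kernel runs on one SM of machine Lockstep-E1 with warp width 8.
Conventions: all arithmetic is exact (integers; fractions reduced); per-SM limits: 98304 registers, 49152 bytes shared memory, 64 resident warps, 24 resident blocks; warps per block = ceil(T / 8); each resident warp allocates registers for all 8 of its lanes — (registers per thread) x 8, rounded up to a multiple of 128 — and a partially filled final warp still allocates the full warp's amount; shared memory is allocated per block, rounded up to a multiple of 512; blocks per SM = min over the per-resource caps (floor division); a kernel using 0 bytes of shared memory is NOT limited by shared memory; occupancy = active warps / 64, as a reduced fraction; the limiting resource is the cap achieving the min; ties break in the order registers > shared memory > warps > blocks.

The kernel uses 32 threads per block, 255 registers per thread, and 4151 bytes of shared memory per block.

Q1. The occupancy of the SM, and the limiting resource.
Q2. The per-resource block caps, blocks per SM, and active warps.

Answer: occupancy 5/8, limited by shared memory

registers: 12 blocks
shared memory: 10 blocks
warps: 16 blocks
blocks: 24 blocks

Answer: 10 blocks, 40 active warps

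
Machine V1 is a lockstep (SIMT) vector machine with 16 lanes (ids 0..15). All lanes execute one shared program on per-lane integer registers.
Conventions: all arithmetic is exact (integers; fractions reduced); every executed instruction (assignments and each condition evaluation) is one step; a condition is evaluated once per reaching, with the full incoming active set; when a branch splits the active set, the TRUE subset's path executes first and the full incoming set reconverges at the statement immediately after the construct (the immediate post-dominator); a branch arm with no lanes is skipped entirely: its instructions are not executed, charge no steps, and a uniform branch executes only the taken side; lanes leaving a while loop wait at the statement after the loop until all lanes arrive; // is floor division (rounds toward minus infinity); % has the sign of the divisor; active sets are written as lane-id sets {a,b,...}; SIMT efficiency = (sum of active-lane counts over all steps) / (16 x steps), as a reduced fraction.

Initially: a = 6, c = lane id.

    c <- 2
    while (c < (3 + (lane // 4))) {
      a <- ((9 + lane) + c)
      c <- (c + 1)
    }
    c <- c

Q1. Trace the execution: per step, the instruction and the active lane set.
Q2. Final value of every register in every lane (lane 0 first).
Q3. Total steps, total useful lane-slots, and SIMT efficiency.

step 0: c <- 2                       {0,1,2,3,4,5,6,7,8,9,10,11,12,13,14,15}
step 1: eval (c < (3 + (lane // 4))) {0,1,2,3,4,5,6,7,8,9,10,11,12,13,14,15}
step 2: a <- ((9 + lane) + c)        {0,1,2,3,4,5,6,7,8,9,10,11,12,13,14,15}
step 3: c <- (c + 1)                 {0,1,2,3,4,5,6,7,8,9,10,11,12,13,14,15}
step 4: eval (c < (3 + (lane // 4))) {0,1,2,3,4,5,6,7,8,9,10,11,12,13,14,15}
step 5: a <- ((9 + lane) + c)        {4,5,6,7,8,9,10,11,12,13,14,15}
step 6: c <- (c + 1)                 {4,5,6,7,8,9,10,11,12,13,14,15}
step 7: eval (c < (3 + (lane // 4))) {4,5,6,7,8,9,10,11,12,13,14,15}
step 8: a <- ((9 + lane) + c)        {8,9,10,11,12,13,14,15}
step 9: c <- (c + 1)                 {8,9,10,11,12,13,14,15}
step 10: eval (c < (3 + (lane // 4))) {8,9,10,11,12,13,14,15}
step 11: a <- ((9 + lane) + c)        {12,13,14,15}
step 12: c <- (c + 1)                 {12,13,14,15}
step 13: eval (c < (3 + (lane // 4))) {12,13,14,15}
step 14: c <- c                       {0,1,2,3,4,5,6,7,8,9,10,11,12,13,14,15}

Answer: 15 steps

a: 11,12,13,14,16,17,18,19,21,22,23,24,26,27,28,29
c: 3,3,3,3,4,4,4,4,5,5,5,5,6,6,6,6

steps = 15; useful = 168; efficiency = 168/240 = 7/10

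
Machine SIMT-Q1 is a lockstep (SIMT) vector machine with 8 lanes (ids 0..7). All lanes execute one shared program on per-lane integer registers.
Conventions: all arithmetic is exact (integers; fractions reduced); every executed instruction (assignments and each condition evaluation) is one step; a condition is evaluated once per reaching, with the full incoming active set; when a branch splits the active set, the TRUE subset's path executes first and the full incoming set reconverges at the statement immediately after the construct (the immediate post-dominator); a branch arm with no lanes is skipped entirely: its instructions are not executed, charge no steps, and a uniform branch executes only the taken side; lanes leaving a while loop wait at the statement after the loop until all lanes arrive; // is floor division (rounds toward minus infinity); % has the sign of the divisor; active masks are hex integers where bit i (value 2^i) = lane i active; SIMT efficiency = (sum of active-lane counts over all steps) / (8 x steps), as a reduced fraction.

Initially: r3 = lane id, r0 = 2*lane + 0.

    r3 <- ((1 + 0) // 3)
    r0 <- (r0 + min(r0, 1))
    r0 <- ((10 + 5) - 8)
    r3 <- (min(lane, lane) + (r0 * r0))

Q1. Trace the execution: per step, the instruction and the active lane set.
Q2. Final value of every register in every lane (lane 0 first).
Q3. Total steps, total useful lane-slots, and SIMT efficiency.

step 0: r3 <- ((1 + 0) // 3)         0xff
step 1: r0 <- (r0 + min(r0, 1))      0xff
step 2: r0 <- ((10 + 5) - 8)         0xff
step 3: r3 <- (min(lane, lane) + (r0 * r0)) 0xff

Answer: 4 steps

r3: 49,50,51,52,53,54,55,56
r0: 7,7,7,7,7,7,7,7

steps = 4; useful = 32; efficiency = 32/32 = 1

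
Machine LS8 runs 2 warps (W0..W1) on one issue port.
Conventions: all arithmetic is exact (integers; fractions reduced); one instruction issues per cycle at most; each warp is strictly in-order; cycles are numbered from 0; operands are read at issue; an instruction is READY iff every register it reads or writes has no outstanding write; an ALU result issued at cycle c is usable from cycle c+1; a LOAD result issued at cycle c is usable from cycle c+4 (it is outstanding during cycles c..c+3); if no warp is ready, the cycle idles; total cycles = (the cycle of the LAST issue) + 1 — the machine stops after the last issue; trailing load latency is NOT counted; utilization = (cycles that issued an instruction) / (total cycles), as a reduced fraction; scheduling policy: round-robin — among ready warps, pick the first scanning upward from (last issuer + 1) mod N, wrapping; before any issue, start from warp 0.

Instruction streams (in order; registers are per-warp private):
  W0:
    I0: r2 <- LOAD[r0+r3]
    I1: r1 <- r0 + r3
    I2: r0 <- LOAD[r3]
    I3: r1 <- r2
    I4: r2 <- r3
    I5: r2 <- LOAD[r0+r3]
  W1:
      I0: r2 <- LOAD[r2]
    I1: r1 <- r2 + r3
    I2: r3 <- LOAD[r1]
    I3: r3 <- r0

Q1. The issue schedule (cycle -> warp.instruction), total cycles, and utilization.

cycle 0: W0.I0
cycle 1: W1.I0
cycle 2: W0.I1
cycle 3: W0.I2
cycle 4: W0.I3
cycle 5: W1.I1
cycle 6: W0.I4
cycle 7: W1.I2
cycle 8: W0.I5
cycle 9: idle
cycle 10: idle
cycle 11: W1.I3

Answer: 12 cycles, utilization 5/6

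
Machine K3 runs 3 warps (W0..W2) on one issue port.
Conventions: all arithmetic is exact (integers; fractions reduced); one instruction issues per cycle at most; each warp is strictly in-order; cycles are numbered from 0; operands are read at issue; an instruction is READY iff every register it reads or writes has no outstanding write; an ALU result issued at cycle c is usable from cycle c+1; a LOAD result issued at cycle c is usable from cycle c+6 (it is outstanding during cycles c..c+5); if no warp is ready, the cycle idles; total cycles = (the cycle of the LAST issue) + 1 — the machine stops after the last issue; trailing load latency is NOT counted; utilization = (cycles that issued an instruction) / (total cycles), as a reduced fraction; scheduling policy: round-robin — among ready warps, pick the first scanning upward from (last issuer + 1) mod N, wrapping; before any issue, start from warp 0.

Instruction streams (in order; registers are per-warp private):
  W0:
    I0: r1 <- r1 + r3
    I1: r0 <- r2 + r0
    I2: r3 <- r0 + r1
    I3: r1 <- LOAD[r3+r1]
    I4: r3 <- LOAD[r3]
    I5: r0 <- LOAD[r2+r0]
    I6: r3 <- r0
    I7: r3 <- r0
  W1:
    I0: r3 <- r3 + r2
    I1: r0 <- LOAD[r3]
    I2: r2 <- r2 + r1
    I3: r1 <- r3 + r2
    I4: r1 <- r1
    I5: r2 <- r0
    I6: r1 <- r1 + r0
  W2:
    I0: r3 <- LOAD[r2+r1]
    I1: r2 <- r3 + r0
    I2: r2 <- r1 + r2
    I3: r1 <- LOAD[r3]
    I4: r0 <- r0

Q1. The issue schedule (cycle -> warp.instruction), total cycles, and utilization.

cycle 0: W0.I0
cycle 1: W1.I0
cycle 2: W2.I0
cycle 3: W0.I1
cycle 4: W1.I1
cycle 5: W0.I2
cycle 6: W1.I2
cycle 7: W0.I3
cycle 8: W1.I3
cycle 9: W2.I1
cycle 10: W0.I4
cycle 11: W1.I4
cycle 12: W2.I2
cycle 13: W0.I5
cycle 14: W1.I5
cycle 15: W2.I3
cycle 16: W1.I6
cycle 17: W2.I4
cycle 18: idle
cycle 19: W0.I6
cycle 20: W0.I7

Answer: 21 cycles, utilization 20/21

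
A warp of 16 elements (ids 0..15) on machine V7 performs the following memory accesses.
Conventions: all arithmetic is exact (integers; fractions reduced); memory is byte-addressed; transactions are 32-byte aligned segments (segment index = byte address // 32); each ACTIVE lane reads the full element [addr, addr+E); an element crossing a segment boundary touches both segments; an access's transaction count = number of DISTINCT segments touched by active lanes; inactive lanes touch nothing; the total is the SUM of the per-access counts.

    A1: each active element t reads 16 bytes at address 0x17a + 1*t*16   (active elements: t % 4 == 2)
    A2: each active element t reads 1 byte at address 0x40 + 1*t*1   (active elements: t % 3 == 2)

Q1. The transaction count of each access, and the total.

A1: 8 transactions
A2: 1 transaction

Answer: 8,1; total 9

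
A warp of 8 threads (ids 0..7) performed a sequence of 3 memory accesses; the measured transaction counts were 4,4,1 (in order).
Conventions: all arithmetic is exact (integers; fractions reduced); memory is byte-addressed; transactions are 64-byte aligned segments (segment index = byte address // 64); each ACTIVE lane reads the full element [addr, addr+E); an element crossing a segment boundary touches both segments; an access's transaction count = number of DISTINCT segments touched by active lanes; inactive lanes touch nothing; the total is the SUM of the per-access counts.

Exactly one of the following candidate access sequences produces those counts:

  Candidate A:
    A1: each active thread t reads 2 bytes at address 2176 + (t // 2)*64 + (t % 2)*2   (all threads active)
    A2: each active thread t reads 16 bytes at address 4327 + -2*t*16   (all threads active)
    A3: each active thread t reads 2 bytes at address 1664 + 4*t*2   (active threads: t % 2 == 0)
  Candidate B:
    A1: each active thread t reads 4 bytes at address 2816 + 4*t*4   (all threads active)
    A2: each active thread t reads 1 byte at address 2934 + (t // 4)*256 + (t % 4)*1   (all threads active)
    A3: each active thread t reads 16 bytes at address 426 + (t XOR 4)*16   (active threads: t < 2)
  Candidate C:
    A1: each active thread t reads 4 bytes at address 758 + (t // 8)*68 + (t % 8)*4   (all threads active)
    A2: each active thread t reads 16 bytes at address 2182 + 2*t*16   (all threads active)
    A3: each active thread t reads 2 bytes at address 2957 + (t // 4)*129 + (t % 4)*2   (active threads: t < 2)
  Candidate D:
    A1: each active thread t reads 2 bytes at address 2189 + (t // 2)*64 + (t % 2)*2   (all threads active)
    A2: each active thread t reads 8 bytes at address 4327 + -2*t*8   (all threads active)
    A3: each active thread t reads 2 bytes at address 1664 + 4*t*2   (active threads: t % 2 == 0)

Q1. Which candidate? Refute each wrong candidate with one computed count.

B: A1 gives 2 transactions, not 4
C: A1 gives 2 transactions, not 4
D: A2 gives 3 transactions, not 4
A: all counts match (4,4,1)

Answer: A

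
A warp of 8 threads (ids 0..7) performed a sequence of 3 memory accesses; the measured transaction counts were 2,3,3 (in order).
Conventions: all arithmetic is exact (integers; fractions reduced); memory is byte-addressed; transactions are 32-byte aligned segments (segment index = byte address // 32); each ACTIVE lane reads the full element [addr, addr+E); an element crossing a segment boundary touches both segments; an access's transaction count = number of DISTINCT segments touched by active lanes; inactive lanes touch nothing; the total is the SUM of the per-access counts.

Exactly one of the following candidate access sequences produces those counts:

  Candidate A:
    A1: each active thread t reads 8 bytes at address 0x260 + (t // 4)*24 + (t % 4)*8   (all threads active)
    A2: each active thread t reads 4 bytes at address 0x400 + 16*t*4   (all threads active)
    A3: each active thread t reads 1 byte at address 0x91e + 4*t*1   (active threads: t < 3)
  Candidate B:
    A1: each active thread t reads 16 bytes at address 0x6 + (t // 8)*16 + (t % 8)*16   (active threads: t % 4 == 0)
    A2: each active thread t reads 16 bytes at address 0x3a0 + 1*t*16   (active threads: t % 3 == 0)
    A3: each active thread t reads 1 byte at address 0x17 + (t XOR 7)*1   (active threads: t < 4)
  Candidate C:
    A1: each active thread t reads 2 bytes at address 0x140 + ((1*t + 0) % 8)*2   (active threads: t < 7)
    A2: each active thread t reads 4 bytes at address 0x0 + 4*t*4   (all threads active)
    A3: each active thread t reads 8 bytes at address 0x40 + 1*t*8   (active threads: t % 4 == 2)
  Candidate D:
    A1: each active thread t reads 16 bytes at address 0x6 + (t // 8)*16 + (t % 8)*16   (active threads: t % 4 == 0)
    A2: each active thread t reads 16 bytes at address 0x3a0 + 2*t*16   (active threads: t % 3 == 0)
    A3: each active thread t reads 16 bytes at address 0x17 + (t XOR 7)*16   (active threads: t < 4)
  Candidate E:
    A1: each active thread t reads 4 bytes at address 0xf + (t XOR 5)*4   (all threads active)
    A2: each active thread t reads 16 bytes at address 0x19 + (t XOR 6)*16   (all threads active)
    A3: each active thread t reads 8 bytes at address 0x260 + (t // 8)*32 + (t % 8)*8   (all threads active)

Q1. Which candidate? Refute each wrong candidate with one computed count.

A: A2 gives 8 transactions, not 3
B: A3 gives 1 transaction, not 3
C: A1 gives 1 transaction, not 2
E: A2 gives 5 transactions, not 3
D: all counts match (2,3,3)

Answer: D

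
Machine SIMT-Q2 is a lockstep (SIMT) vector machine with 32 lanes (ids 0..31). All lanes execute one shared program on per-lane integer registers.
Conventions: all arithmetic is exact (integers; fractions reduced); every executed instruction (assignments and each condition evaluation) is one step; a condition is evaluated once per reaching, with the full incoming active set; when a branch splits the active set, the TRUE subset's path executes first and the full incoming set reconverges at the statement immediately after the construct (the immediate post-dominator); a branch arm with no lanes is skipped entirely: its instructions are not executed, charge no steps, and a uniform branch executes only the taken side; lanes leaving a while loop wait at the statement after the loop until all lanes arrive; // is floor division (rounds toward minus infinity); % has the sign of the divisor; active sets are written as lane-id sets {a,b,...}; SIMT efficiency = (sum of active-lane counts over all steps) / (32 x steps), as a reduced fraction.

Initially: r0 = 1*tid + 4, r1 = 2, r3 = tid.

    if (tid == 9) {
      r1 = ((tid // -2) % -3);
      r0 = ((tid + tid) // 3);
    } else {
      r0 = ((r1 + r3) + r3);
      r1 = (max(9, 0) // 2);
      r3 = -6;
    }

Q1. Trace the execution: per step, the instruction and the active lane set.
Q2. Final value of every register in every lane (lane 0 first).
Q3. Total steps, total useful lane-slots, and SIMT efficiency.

step 0: eval (tid == 9)              {0,1,2,3,4,5,6,7,8,9,10,11,12,13,14,15,16,17,18,19,20,21,22,23,24,25,26,27,28,29,30,31}
step 1: r1 <- ((tid // -2) % -3)     {9}
step 2: r0 <- ((tid + tid) // 3)     {9}
step 3: r0 <- ((r1 + r3) + r3)       {0,1,2,3,4,5,6,7,8,10,11,12,13,14,15,16,17,18,19,20,21,22,23,24,25,26,27,28,29,30,31}
step 4: r1 <- (max(9, 0) // 2)       {0,1,2,3,4,5,6,7,8,10,11,12,13,14,15,16,17,18,19,20,21,22,23,24,25,26,27,28,29,30,31}
step 5: r3 <- -6                     {0,1,2,3,4,5,6,7,8,10,11,12,13,14,15,16,17,18,19,20,21,22,23,24,25,26,27,28,29,30,31}

Answer: 6 steps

r0: 2,4,6,8,10,12,14,16,18,6,22,24,26,28,30,32,34,36,38,40,42,44,46,48,50,52,54,56,58,60,62,64
r1: 4,4,4,4,4,4,4,4,4,-2,4,4,4,4,4,4,4,4,4,4,4,4,4,4,4,4,4,4,4,4,4,4
r3: -6,-6,-6,-6,-6,-6,-6,-6,-6,9,-6,-6,-6,-6,-6,-6,-6,-6,-6,-6,-6,-6,-6,-6,-6,-6,-6,-6,-6,-6,-6,-6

steps = 6; useful = 127; efficiency = 127/192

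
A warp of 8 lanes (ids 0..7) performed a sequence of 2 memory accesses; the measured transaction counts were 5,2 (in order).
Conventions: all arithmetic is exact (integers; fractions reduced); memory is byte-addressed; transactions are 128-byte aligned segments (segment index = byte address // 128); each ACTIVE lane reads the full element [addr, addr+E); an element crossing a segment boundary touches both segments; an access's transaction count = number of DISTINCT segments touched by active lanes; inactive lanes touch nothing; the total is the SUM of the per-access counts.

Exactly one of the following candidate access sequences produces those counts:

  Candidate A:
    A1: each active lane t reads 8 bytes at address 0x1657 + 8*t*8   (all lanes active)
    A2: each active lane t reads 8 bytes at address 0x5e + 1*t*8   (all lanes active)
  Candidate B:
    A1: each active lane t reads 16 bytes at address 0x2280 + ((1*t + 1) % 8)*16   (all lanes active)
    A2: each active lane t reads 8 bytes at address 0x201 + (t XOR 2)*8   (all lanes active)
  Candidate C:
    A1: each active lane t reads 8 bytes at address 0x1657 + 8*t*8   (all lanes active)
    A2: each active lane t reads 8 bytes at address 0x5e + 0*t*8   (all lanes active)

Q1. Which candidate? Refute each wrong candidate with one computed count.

B: A1 gives 1 transaction, not 5
C: A2 gives 1 transaction, not 2
A: all counts match (5,2)

Answer: A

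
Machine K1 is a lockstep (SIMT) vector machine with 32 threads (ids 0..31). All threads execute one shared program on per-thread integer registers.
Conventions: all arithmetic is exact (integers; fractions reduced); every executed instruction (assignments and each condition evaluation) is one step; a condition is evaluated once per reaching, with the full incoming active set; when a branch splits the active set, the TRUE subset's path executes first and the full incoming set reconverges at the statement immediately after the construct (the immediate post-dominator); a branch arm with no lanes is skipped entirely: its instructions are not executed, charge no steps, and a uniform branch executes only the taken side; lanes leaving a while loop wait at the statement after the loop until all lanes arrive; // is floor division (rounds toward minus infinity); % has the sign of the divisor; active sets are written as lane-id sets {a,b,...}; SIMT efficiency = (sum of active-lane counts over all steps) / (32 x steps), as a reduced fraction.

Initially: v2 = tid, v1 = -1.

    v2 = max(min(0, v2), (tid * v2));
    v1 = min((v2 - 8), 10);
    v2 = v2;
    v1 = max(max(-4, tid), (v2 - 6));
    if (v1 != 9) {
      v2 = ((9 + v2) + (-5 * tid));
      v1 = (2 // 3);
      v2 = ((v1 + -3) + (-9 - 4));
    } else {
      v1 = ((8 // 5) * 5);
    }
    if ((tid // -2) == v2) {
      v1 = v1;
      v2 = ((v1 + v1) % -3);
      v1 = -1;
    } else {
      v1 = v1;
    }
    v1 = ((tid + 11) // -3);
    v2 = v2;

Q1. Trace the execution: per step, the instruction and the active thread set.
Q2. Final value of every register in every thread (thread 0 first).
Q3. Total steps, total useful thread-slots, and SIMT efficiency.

step 0: v2 <- max(min(0, v2), (tid * v2)) {0,1,2,3,4,5,6,7,8,9,10,11,12,13,14,15,16,17,18,19,20,21,22,23,24,25,26,27,28,29,30,31}
step 1: v1 <- min((v2 - 8), 10)      {0,1,2,3,4,5,6,7,8,9,10,11,12,13,14,15,16,17,18,19,20,21,22,23,24,25,26,27,28,29,30,31}
step 2: v2 <- v2                     {0,1,2,3,4,5,6,7,8,9,10,11,12,13,14,15,16,17,18,19,20,21,22,23,24,25,26,27,28,29,30,31}
step 3: v1 <- max(max(-4, tid), (v2 - 6)) {0,1,2,3,4,5,6,7,8,9,10,11,12,13,14,15,16,17,18,19,20,21,22,23,24,25,26,27,28,29,30,31}
step 4: eval (v1 != 9)               {0,1,2,3,4,5,6,7,8,9,10,11,12,13,14,15,16,17,18,19,20,21,22,23,24,25,26,27,28,29,30,31}
step 5: v2 <- ((9 + v2) + (-5 * tid)) {0,1,2,3,4,5,6,7,8,9,10,11,12,13,14,15,16,17,18,19,20,21,22,23,24,25,26,27,28,29,30,31}
step 6: v1 <- (2 // 3)               {0,1,2,3,4,5,6,7,8,9,10,11,12,13,14,15,16,17,18,19,20,21,22,23,24,25,26,27,28,29,30,31}
step 7: v2 <- ((v1 + -3) + (-9 - 4)) {0,1,2,3,4,5,6,7,8,9,10,11,12,13,14,15,16,17,18,19,20,21,22,23,24,25,26,27,28,29,30,31}
step 8: eval ((tid // -2) == v2)     {0,1,2,3,4,5,6,7,8,9,10,11,12,13,14,15,16,17,18,19,20,21,22,23,24,25,26,27,28,29,30,31}
step 9: v1 <- v1                     {31}
step 10: v2 <- ((v1 + v1) % -3)       {31}
step 11: v1 <- -1                     {31}
step 12: v1 <- v1                     {0,1,2,3,4,5,6,7,8,9,10,11,12,13,14,15,16,17,18,19,20,21,22,23,24,25,26,27,28,29,30}
step 13: v1 <- ((tid + 11) // -3)     {0,1,2,3,4,5,6,7,8,9,10,11,12,13,14,15,16,17,18,19,20,21,22,23,24,25,26,27,28,29,30,31}
step 14: v2 <- v2                     {0,1,2,3,4,5,6,7,8,9,10,11,12,13,14,15,16,17,18,19,20,21,22,23,24,25,26,27,28,29,30,31}

Answer: 15 steps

v2: -16,-16,-16,-16,-16,-16,-16,-16,-16,-16,-16,-16,-16,-16,-16,-16,-16,-16,-16,-16,-16,-16,-16,-16,-16,-16,-16,-16,-16,-16,-16,0
v1: -4,-4,-5,-5,-5,-6,-6,-6,-7,-7,-7,-8,-8,-8,-9,-9,-9,-10,-10,-10,-11,-11,-11,-12,-12,-12,-13,-13,-13,-14,-14,-14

steps = 15; useful = 386; efficiency = 386/480 = 193/240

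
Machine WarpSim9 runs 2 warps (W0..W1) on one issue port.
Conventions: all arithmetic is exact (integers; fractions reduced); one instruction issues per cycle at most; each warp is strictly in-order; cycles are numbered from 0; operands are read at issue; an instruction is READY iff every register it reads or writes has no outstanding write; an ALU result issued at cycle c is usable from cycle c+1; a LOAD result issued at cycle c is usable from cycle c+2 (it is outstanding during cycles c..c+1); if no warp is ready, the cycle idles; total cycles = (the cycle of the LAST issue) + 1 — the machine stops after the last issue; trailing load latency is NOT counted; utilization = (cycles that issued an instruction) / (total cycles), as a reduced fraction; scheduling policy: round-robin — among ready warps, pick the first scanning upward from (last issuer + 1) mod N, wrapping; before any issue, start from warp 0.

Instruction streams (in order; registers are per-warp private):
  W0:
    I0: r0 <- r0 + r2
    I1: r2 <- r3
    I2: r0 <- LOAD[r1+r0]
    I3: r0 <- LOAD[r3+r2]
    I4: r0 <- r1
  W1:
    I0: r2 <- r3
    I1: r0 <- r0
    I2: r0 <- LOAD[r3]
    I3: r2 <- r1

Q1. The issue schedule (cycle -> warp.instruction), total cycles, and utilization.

cycle 0: W0.I0
cycle 1: W1.I0
cycle 2: W0.I1
cycle 3: W1.I1
cycle 4: W0.I2
cycle 5: W1.I2
cycle 6: W0.I3
cycle 7: W1.I3
cycle 8: W0.I4

Answer: 9 cycles, utilization 1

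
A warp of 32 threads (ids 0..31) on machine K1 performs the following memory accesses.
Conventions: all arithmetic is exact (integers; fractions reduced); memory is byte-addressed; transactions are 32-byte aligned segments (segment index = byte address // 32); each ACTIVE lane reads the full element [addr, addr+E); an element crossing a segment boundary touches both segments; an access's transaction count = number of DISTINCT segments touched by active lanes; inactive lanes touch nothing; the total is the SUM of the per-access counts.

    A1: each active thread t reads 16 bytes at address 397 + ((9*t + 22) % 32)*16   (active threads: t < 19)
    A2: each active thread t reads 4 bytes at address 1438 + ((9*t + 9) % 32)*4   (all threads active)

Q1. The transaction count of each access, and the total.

A1: 16 transactions
A2: 5 transactions

Answer: 16,5; total 21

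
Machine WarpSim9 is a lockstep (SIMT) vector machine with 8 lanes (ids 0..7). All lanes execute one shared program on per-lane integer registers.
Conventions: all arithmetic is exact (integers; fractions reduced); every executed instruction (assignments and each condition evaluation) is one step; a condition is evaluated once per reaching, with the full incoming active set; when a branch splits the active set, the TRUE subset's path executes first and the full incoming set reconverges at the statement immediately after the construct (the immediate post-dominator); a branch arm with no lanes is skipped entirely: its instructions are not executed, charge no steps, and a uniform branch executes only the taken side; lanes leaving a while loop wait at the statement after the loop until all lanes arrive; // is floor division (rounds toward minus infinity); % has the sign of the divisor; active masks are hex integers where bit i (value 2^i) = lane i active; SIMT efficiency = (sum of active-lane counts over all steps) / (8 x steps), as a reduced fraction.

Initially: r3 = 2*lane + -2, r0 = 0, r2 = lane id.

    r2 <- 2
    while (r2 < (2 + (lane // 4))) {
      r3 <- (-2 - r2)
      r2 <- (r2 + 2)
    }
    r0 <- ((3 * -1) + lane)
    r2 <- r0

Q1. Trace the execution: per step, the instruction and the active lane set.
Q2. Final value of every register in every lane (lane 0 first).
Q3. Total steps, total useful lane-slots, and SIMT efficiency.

step 0: r2 <- 2                      0xff
step 1: eval (r2 < (2 + (lane // 4))) 0xff
step 2: r3 <- (-2 - r2)              0xf0
step 3: r2 <- (r2 + 2)               0xf0
step 4: eval (r2 < (2 + (lane // 4))) 0xf0
step 5: r0 <- ((3 * -1) + lane)      0xff
step 6: r2 <- r0                     0xff

Answer: 7 steps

r3: -2,0,2,4,-4,-4,-4,-4
r0: -3,-2,-1,0,1,2,3,4
r2: -3,-2,-1,0,1,2,3,4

steps = 7; useful = 44; efficiency = 44/56 = 11/14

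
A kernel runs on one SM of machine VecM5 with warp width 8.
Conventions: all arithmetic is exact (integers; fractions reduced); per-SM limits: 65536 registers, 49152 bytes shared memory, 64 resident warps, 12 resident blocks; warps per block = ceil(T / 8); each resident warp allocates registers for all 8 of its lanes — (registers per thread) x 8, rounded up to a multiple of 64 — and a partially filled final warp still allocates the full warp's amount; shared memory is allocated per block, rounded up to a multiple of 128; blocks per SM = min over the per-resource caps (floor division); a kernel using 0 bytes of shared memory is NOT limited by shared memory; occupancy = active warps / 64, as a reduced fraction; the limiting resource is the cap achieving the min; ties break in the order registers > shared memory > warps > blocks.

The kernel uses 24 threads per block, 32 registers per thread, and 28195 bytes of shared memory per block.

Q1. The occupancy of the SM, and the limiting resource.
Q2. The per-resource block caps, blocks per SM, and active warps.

Answer: occupancy 3/64, limited by shared memory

registers: 85 blocks
shared memory: 1 block
warps: 21 blocks
blocks: 12 blocks

Answer: 1 block, 3 active warps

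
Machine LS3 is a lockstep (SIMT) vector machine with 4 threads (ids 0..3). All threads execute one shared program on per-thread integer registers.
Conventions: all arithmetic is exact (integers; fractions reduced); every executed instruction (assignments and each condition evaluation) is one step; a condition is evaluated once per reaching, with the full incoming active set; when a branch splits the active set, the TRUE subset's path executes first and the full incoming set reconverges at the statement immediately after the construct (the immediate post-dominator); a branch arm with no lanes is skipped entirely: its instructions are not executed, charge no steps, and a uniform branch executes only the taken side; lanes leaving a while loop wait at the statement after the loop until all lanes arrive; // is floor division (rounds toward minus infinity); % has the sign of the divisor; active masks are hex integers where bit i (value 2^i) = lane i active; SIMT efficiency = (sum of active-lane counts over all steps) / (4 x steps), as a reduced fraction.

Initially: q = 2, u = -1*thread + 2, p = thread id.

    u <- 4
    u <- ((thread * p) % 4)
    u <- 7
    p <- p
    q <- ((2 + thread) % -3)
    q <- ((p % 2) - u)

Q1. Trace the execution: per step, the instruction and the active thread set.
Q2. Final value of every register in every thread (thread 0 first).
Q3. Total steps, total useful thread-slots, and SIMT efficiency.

step 0: u <- 4                       0xf
step 1: u <- ((thread * p) % 4)      0xf
step 2: u <- 7                       0xf
step 3: p <- p                       0xf
step 4: q <- ((2 + thread) % -3)     0xf
step 5: q <- ((p % 2) - u)           0xf

Answer: 6 steps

q: -7,-6,-7,-6
u: 7,7,7,7
p: 0,1,2,3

steps = 6; useful = 24; efficiency = 24/24 = 1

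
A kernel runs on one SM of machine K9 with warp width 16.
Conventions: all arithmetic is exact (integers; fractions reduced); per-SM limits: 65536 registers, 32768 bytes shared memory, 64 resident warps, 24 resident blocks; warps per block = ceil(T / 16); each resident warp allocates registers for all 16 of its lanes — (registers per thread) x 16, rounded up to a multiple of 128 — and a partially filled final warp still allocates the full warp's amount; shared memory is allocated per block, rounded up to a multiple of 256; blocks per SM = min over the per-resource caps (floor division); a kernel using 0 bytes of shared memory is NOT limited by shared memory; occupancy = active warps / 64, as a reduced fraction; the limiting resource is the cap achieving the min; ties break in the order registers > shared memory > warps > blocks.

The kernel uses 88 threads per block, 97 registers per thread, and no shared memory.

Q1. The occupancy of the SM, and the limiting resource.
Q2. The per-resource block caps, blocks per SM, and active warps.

Answer: occupancy 9/16, limited by registers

registers: 6 blocks
shared memory: no limit (kernel uses none)
warps: 10 blocks
blocks: 24 blocks

Answer: 6 blocks, 36 active warps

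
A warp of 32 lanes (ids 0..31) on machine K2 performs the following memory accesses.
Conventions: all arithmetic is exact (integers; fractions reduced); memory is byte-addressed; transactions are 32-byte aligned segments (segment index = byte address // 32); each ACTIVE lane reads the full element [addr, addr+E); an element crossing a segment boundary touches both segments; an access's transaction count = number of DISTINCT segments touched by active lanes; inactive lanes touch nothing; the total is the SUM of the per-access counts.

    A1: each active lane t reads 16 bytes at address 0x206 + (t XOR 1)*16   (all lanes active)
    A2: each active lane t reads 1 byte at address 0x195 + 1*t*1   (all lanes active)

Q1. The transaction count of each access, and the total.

A1: 17 transactions
A2: 2 transactions

Answer: 17,2; total 19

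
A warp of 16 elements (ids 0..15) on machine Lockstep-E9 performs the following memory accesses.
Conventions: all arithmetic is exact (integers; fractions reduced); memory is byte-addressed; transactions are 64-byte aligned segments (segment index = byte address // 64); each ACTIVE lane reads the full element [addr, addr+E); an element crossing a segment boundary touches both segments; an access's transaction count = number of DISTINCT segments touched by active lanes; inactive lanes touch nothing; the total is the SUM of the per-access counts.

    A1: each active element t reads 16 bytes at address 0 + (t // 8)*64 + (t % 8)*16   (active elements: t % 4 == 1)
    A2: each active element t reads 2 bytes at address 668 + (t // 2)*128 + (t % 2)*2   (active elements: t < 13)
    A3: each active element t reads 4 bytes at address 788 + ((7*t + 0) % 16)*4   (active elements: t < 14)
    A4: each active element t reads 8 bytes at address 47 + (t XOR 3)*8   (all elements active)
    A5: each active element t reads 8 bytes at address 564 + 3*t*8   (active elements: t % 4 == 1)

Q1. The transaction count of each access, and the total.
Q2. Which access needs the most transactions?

A1: 3 transactions
A2: 7 transactions
A3: 2 transactions
A4: 3 transactions
A5: 4 transactions

Answer: 3,7,2,3,4; total 19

Answer: A2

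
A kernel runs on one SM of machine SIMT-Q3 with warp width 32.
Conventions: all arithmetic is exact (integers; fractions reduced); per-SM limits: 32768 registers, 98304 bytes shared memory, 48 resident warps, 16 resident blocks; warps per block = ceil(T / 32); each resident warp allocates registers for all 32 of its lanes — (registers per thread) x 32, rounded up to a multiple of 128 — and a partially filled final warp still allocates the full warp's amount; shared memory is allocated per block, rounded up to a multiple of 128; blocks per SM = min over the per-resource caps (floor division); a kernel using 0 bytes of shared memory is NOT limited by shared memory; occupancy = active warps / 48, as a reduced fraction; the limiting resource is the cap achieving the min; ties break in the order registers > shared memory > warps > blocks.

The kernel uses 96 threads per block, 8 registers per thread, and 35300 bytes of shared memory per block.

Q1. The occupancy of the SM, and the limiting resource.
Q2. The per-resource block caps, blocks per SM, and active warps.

Answer: occupancy 1/8, limited by shared memory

registers: 42 blocks
shared memory: 2 blocks
warps: 16 blocks
blocks: 16 blocks

Answer: 2 blocks, 6 active warps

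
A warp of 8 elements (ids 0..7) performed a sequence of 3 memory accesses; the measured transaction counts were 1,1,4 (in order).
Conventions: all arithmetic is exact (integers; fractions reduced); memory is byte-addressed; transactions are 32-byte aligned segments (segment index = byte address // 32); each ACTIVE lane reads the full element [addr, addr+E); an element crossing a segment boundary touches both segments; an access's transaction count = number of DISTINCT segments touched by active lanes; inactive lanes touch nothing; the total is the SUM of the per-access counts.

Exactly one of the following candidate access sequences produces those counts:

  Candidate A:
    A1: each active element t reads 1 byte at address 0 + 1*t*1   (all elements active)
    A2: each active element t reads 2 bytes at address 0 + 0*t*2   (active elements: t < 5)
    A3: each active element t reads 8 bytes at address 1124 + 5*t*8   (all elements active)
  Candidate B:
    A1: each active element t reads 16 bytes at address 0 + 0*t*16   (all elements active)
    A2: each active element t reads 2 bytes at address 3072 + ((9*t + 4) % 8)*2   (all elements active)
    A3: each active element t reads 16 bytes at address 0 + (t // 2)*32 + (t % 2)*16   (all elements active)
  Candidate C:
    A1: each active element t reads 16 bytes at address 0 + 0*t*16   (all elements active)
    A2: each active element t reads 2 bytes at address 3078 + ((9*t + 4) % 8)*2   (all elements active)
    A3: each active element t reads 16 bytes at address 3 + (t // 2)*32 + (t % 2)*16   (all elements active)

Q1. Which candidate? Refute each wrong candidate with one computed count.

A: A3 gives 10 transactions, not 4
C: A3 gives 5 transactions, not 4
B: all counts match (1,1,4)

Answer: B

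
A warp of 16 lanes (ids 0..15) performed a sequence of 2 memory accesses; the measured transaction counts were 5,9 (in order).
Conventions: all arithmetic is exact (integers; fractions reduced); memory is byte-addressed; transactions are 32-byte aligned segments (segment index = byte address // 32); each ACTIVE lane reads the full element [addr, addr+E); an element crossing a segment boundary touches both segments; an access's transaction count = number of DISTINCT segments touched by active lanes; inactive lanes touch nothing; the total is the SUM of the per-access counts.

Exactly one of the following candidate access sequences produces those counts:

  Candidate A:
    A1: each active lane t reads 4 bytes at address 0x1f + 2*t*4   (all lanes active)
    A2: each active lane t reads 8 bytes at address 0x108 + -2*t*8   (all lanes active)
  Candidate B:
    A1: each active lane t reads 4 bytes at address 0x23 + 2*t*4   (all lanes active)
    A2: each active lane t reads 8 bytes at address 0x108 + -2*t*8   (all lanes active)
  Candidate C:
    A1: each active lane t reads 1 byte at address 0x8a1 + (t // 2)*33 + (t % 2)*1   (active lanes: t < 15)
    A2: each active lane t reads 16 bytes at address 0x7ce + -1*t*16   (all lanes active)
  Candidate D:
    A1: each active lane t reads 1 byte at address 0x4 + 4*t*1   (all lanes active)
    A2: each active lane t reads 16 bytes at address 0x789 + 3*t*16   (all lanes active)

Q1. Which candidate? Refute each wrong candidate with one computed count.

B: A1 gives 4 transactions, not 5
C: A1 gives 8 transactions, not 5
D: A1 gives 3 transactions, not 5
A: all counts match (5,9)

Answer: A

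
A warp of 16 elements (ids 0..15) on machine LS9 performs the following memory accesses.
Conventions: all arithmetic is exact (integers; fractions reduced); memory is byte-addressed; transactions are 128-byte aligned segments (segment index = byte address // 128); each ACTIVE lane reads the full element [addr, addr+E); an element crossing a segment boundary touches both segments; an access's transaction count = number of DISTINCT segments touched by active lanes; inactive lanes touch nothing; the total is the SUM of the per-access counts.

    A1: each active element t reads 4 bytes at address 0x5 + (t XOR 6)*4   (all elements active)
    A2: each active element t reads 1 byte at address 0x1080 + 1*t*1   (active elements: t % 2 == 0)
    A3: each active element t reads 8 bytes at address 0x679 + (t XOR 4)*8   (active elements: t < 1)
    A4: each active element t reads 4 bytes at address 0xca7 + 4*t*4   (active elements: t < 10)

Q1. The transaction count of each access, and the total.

A1: 1 transaction
A2: 1 transaction
A3: 1 transaction
A4: 2 transactions

Answer: 1,1,1,2; total 5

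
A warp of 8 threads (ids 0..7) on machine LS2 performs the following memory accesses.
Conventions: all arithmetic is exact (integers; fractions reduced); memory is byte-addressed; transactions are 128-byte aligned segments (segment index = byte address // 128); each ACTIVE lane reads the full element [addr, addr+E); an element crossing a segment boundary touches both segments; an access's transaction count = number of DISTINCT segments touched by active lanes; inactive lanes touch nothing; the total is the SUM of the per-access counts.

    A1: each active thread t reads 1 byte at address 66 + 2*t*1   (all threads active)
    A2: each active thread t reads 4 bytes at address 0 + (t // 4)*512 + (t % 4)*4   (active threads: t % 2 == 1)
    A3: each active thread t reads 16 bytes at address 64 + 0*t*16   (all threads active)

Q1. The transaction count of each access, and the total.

A1: 1 transaction
A2: 2 transactions
A3: 1 transaction

Answer: 1,2,1; total 4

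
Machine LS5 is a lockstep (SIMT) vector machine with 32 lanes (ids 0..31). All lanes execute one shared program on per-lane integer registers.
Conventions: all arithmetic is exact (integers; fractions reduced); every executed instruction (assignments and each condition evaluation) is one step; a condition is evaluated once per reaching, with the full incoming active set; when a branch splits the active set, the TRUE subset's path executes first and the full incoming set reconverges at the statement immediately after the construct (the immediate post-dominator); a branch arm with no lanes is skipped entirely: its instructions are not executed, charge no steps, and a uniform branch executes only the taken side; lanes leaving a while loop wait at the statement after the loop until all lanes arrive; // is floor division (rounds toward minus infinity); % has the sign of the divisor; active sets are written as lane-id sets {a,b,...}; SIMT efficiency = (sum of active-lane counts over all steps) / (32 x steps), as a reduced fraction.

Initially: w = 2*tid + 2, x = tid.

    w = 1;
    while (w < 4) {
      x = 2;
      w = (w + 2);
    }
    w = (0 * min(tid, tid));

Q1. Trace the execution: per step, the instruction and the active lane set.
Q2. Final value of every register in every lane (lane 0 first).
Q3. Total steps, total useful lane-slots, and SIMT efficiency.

step 0: w <- 1                       {0,1,2,3,4,5,6,7,8,9,10,11,12,13,14,15,16,17,18,19,20,21,22,23,24,25,26,27,28,29,30,31}
step 1: eval (w < 4)                 {0,1,2,3,4,5,6,7,8,9,10,11,12,13,14,15,16,17,18,19,20,21,22,23,24,25,26,27,28,29,30,31}
step 2: x <- 2                       {0,1,2,3,4,5,6,7,8,9,10,11,12,13,14,15,16,17,18,19,20,21,22,23,24,25,26,27,28,29,30,31}
step 3: w <- (w + 2)                 {0,1,2,3,4,5,6,7,8,9,10,11,12,13,14,15,16,17,18,19,20,21,22,23,24,25,26,27,28,29,30,31}
step 4: eval (w < 4)                 {0,1,2,3,4,5,6,7,8,9,10,11,12,13,14,15,16,17,18,19,20,21,22,23,24,25,26,27,28,29,30,31}
step 5: x <- 2                       {0,1,2,3,4,5,6,7,8,9,10,11,12,13,14,15,16,17,18,19,20,21,22,23,24,25,26,27,28,29,30,31}
step 6: w <- (w + 2)                 {0,1,2,3,4,5,6,7,8,9,10,11,12,13,14,15,16,17,18,19,20,21,22,23,24,25,26,27,28,29,30,31}
step 7: eval (w < 4)                 {0,1,2,3,4,5,6,7,8,9,10,11,12,13,14,15,16,17,18,19,20,21,22,23,24,25,26,27,28,29,30,31}
step 8: w <- (0 * min(tid, tid))     {0,1,2,3,4,5,6,7,8,9,10,11,12,13,14,15,16,17,18,19,20,21,22,23,24,25,26,27,28,29,30,31}

Answer: 9 steps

w: 0,0,0,0,0,0,0,0,0,0,0,0,0,0,0,0,0,0,0,0,0,0,0,0,0,0,0,0,0,0,0,0
x: 2,2,2,2,2,2,2,2,2,2,2,2,2,2,2,2,2,2,2,2,2,2,2,2,2,2,2,2,2,2,2,2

steps = 9; useful = 288; efficiency = 288/288 = 1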